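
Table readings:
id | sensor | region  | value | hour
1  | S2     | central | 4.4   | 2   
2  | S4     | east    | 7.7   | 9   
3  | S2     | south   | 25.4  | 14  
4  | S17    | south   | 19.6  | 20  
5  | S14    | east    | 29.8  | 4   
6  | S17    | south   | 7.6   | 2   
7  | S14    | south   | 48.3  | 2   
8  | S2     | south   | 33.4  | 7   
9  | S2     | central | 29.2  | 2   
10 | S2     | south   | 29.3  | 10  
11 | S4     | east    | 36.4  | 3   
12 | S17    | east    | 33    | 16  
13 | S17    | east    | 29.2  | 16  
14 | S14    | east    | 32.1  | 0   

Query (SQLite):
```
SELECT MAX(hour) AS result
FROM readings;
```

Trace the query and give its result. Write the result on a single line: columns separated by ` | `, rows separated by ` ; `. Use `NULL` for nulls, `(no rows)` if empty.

All hour values: [2, 9, 14, 20, 4, 2, 2, 7, 2, 10, 3, 16, 16, 0].
MAX of non-NULL values = 20.

20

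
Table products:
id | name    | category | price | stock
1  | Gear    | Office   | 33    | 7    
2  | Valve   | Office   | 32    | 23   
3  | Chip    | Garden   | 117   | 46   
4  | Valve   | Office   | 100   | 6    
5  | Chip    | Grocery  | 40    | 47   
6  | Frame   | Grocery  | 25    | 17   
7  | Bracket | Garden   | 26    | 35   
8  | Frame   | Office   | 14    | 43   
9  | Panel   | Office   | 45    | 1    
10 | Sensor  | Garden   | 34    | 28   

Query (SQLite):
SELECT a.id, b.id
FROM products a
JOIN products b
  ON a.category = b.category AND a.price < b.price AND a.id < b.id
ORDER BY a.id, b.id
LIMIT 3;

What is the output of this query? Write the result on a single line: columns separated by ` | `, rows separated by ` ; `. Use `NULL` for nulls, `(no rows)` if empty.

Pairs (a,b) with same category, a.price < b.price, a.id < b.id.
category groups: Garden:{3,7,10} Grocery:{5,6} Office:{1,2,4,8,9}
Ordered by (a.id, b.id); first 3.

1 | 4 ; 1 | 9 ; 2 | 4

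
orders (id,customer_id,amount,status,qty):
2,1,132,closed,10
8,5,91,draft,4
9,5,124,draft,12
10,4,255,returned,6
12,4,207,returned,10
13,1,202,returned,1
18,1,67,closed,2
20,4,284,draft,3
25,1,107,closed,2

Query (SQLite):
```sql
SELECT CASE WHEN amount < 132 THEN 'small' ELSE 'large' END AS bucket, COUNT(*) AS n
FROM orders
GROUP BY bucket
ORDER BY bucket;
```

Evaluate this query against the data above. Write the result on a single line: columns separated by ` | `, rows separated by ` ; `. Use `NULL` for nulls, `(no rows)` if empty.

Bucket rows by amount < 132 → 'small' else 'large'; count each bucket.

large | 5 ; small | 4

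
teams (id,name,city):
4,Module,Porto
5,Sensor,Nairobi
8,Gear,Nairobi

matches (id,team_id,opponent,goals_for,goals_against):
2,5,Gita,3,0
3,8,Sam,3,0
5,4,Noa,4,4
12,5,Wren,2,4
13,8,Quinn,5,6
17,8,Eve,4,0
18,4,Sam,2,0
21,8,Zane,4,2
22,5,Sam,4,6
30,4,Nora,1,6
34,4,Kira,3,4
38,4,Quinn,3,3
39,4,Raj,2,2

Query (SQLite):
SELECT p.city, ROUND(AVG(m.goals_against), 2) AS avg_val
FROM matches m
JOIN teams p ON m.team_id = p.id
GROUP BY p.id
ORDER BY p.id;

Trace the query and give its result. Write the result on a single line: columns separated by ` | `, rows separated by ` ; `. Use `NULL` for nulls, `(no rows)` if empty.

Join each matches row to its teams via team_id.
Group joined rows by teams.id; compute ROUND(AVG(m.goals_against), 2) per group.
  4: ids {5, 18, 30, 34, 38, 39} → ROUND(AVG(m.goals_against), 2)=3.17
  5: ids {2, 12, 22} → ROUND(AVG(m.goals_against), 2)=3.33
  8: ids {3, 13, 17, 21} → ROUND(AVG(m.goals_against), 2)=2

Porto | 3.17 ; Nairobi | 3.33 ; Nairobi | 2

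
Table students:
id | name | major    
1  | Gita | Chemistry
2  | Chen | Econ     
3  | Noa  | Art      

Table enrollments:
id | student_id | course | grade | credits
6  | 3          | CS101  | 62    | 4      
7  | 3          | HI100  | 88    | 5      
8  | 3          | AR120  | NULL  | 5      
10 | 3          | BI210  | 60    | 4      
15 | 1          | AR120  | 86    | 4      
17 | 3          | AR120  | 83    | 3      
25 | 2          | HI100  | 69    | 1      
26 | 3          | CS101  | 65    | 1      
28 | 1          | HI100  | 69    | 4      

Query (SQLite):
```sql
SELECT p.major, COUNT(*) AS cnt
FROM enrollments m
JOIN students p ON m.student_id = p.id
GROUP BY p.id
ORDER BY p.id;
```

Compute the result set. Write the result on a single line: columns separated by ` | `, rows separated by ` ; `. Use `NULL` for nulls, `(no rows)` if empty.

Join each enrollments row to its students via student_id.
Group joined rows by students.id; compute COUNT(*) per group.
  1: ids {15, 28} → COUNT(*)=2
  2: ids {25} → COUNT(*)=1
  3: ids {6, 7, 8, 10, 17, 26} → COUNT(*)=6

Chemistry | 2 ; Econ | 1 ; Art | 6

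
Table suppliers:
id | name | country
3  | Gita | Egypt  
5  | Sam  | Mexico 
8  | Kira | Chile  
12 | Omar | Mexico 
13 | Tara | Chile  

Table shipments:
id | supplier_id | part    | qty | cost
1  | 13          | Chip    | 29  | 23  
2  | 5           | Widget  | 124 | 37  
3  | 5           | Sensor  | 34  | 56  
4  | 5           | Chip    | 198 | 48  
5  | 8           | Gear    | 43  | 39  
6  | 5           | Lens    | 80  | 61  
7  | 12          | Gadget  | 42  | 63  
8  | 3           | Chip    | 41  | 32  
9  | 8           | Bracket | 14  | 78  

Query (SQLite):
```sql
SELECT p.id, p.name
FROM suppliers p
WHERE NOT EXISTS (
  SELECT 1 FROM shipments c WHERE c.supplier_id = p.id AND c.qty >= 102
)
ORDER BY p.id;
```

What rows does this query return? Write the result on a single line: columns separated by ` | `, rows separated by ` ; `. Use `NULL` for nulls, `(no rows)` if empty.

For each suppliers row, check whether any shipments with matching supplier_id has qty >= 102.
Keep rows where that is false.

3 | Gita ; 8 | Kira ; 12 | Omar ; 13 | Tara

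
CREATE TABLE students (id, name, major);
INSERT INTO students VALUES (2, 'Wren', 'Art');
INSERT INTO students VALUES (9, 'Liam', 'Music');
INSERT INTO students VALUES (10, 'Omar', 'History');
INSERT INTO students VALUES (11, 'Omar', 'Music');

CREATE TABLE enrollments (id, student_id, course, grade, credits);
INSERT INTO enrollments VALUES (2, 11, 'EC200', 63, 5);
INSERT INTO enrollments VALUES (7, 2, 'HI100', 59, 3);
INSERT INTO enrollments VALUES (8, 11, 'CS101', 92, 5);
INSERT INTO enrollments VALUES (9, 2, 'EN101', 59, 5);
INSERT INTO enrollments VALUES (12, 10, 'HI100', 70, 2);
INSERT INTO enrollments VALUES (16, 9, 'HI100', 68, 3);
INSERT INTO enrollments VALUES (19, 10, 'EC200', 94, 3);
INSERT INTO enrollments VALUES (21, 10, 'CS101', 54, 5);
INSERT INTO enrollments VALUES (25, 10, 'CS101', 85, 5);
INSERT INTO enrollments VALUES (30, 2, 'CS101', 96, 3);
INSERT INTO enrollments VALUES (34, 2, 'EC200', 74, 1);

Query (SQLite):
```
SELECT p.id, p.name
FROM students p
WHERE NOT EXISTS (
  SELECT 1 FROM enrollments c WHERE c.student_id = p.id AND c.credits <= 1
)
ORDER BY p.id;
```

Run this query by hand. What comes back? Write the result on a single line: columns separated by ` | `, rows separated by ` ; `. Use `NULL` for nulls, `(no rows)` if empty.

For each students row, check whether any enrollments with matching student_id has credits <= 1.
Keep rows where that is false.

9 | Liam ; 10 | Omar ; 11 | Omar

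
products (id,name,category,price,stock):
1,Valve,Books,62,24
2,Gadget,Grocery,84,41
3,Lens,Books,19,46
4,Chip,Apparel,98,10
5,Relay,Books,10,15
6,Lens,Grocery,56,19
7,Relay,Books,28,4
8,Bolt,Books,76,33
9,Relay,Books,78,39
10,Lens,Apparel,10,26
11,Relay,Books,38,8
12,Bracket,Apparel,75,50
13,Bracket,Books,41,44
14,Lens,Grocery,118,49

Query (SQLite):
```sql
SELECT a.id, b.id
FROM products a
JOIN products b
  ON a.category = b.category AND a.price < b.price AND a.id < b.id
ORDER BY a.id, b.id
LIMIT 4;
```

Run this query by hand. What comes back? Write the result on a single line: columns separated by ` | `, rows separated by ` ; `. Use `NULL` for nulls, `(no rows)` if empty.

Pairs (a,b) with same category, a.price < b.price, a.id < b.id.
category groups: Apparel:{4,10,12} Books:{1,3,5,7,8,9,11,13} Grocery:{2,6,14}
Ordered by (a.id, b.id); first 4.

1 | 8 ; 1 | 9 ; 2 | 14 ; 3 | 7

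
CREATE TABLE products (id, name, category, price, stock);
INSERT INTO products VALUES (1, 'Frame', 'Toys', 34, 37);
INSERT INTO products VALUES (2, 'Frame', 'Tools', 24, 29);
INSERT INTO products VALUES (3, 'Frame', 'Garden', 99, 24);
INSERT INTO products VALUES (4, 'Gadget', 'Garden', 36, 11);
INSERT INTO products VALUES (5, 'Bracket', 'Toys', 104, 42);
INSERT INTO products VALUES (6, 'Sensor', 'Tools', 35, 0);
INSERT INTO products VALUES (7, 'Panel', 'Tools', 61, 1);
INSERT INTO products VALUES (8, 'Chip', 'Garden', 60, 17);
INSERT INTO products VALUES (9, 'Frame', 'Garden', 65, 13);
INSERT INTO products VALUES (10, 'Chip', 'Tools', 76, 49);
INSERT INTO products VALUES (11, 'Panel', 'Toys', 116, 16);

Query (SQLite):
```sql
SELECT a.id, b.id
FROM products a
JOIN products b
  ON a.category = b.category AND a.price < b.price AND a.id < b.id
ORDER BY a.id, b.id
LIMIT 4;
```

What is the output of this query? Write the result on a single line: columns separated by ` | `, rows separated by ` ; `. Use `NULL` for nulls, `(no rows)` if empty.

Pairs (a,b) with same category, a.price < b.price, a.id < b.id.
category groups: Garden:{3,4,8,9} Tools:{2,6,7,10} Toys:{1,5,11}
Ordered by (a.id, b.id); first 4.

1 | 5 ; 1 | 11 ; 2 | 6 ; 2 | 7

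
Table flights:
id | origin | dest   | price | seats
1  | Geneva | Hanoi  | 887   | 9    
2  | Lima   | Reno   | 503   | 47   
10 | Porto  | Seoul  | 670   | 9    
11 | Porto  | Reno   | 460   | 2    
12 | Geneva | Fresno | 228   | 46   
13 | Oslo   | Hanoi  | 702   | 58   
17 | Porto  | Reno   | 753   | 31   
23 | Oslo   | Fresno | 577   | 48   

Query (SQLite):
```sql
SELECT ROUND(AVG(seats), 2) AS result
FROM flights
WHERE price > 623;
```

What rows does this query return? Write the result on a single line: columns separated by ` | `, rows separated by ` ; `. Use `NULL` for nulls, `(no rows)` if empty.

26.75

Rows where price > 623 → seats values: [9, 9, 58, 31].
AVG = 107 / 4 (rounded to 2 dp).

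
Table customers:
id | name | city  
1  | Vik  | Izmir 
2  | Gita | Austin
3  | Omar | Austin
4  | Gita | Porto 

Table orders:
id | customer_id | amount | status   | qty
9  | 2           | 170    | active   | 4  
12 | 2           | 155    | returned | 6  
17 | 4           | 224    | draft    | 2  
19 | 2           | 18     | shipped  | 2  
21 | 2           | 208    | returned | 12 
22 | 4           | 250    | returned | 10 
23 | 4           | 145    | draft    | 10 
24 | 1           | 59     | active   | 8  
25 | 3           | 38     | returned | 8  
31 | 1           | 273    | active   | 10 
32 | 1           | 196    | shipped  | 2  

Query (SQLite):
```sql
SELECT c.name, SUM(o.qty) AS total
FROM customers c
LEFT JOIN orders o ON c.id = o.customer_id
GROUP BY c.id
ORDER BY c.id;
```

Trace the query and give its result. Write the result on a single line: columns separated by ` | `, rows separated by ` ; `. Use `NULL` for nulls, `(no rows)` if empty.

Vik | 20 ; Gita | 24 ; Omar | 8 ; Gita | 22

LEFT JOIN keeps every customers row; unmatched ones get NULL for orders columns.
Group by customers.id and compute SUM(o.qty). SUM over an all-NULL group is NULL.
  1: ids {24, 31, 32} → SUM(o.qty)=20
  2: ids {9, 12, 19, 21} → SUM(o.qty)=24
  3: ids {25} → SUM(o.qty)=8
  4: ids {17, 22, 23} → SUM(o.qty)=22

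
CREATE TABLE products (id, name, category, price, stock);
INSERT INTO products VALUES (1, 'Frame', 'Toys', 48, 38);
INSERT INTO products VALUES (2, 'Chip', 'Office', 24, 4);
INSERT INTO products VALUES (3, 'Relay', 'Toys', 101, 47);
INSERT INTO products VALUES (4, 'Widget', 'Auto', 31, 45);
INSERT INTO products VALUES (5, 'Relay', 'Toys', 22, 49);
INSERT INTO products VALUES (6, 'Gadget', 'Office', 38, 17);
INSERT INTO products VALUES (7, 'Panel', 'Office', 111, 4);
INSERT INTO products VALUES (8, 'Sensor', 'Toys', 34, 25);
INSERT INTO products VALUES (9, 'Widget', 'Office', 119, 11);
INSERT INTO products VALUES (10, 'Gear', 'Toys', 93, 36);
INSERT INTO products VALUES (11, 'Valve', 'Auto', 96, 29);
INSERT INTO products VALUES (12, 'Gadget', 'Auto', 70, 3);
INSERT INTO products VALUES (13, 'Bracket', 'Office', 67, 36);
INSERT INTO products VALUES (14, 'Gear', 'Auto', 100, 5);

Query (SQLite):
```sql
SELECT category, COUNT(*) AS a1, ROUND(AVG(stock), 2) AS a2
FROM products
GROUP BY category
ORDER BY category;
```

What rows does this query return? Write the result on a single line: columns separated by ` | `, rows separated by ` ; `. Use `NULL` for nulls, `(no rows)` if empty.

Group products by category.
Per group compute: COUNT(*), ROUND(AVG(stock), 2).
  Auto: ids {4, 11, 12, 14} → COUNT(*)=4, ROUND(AVG(stock), 2)=20.5
  Office: ids {2, 6, 7, 9, 13} → COUNT(*)=5, ROUND(AVG(stock), 2)=14.4
  Toys: ids {1, 3, 5, 8, 10} → COUNT(*)=5, ROUND(AVG(stock), 2)=39

Auto | 4 | 20.5 ; Office | 5 | 14.4 ; Toys | 5 | 39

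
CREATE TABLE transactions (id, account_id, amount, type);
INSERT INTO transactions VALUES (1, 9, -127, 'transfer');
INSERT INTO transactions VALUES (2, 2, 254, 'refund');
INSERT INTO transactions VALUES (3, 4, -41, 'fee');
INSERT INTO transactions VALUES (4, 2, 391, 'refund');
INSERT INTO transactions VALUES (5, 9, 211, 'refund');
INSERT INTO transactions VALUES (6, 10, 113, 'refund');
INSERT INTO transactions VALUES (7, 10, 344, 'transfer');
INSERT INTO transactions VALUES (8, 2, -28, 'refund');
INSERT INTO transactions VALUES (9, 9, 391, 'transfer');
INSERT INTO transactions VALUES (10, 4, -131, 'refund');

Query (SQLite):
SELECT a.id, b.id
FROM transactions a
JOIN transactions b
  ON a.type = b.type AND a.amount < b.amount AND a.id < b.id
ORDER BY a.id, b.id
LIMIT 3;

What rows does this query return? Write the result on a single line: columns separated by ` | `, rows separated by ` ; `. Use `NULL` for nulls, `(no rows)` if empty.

Pairs (a,b) with same type, a.amount < b.amount, a.id < b.id.
type groups: fee:{3} refund:{2,4,5,6,8,10} transfer:{1,7,9}
Ordered by (a.id, b.id); first 3.

1 | 7 ; 1 | 9 ; 2 | 4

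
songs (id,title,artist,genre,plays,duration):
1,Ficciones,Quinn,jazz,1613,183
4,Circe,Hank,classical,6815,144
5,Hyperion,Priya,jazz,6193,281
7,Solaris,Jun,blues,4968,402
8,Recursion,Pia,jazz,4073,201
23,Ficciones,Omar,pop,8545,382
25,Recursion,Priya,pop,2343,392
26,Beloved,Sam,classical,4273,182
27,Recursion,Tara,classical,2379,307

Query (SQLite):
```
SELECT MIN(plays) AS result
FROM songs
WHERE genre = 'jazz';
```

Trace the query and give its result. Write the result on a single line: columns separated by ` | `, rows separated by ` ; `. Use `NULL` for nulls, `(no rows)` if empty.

Rows where genre='jazz' → plays values: [1613, 6193, 4073].
MIN of non-NULL values = 1613.

1613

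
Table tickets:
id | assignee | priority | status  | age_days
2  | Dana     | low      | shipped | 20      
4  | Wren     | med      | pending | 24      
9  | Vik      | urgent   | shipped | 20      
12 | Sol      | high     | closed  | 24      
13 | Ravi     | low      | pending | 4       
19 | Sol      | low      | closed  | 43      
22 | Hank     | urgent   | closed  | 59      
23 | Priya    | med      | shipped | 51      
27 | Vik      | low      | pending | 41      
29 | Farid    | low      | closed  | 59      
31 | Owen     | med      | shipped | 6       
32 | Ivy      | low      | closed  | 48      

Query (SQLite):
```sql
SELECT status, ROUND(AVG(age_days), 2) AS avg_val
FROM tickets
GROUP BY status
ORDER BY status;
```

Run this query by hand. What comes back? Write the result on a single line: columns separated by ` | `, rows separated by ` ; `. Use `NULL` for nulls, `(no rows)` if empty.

closed | 46.6 ; pending | 23 ; shipped | 24.25

Partition tickets by status; compute ROUND(AVG(age_days), 2) within each group.
  closed: ids {12, 19, 22, 29, 32} → ROUND(AVG(age_days), 2)=46.6
  pending: ids {4, 13, 27} → ROUND(AVG(age_days), 2)=23
  shipped: ids {2, 9, 23, 31} → ROUND(AVG(age_days), 2)=24.25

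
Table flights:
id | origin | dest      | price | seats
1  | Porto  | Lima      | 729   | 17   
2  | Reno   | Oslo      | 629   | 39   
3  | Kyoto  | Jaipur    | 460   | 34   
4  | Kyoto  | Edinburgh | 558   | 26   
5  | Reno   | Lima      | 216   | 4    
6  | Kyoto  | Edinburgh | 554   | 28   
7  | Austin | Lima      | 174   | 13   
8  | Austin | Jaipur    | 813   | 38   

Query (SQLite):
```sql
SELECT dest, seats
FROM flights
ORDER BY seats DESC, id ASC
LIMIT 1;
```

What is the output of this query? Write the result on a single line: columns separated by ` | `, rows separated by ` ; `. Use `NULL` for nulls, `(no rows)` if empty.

Oslo | 39

Sort by seats desc, tiebreak id asc: (39, id=2), (38, id=8), (34, id=3), (28, id=6) …. Take first 1.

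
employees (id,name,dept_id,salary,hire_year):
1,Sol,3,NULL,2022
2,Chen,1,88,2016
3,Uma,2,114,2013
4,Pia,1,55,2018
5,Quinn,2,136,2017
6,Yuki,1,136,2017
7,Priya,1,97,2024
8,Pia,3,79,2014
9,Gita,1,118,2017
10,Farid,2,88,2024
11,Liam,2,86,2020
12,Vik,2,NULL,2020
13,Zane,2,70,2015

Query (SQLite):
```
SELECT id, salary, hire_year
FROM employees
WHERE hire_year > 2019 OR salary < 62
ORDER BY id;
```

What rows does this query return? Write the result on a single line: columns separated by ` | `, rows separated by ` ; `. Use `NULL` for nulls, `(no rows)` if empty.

1 | NULL | 2022 ; 4 | 55 | 2018 ; 7 | 97 | 2024 ; 10 | 88 | 2024 ; 11 | 86 | 2020 ; 12 | NULL | 2020

hire_year > 2019: ids {1, 7, 10, 11, 12}
salary < 62: ids {4}
Combine with OR.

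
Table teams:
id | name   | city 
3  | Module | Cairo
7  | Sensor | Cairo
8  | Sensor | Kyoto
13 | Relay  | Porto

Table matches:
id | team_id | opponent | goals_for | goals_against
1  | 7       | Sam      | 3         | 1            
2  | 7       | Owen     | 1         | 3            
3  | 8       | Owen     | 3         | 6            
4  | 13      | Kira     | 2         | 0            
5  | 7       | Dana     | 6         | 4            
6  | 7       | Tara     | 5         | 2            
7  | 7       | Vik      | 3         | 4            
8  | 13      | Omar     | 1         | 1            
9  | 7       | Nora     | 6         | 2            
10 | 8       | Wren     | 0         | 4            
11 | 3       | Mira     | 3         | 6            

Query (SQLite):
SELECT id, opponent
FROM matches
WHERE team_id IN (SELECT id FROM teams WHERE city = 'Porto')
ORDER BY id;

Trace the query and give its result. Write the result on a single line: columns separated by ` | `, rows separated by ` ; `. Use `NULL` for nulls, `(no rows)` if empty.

4 | Kira ; 8 | Omar

Inner query: teams.id where city = 'Porto'.
Outer: keep matches rows whose team_id is in that set.
Inner query → {13}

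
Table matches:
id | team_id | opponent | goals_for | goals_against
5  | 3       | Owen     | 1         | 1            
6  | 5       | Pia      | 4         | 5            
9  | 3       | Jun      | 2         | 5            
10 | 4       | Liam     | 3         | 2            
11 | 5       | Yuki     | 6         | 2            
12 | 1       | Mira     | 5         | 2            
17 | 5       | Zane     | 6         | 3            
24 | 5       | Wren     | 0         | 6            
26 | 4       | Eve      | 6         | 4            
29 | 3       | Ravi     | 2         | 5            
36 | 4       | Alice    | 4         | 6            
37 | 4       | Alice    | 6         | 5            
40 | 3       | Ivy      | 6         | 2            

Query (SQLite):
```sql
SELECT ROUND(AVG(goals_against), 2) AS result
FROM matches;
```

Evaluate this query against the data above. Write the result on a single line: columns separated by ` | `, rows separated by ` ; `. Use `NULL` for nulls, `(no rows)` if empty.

3.69

All goals_against values: [1, 5, 5, 2, 2, 2, 3, 6, 4, 5, 6, 5, 2].
AVG = 48 / 13 (rounded to 2 dp).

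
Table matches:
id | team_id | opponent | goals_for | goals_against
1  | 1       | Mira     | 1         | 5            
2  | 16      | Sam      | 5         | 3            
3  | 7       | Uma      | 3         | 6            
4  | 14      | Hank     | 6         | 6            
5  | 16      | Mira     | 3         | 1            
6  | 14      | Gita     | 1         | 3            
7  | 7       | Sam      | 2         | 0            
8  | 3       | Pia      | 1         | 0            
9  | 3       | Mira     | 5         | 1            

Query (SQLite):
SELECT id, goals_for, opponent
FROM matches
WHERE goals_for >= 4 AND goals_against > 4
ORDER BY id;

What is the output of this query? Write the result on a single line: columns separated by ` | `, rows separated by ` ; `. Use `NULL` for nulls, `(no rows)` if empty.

4 | 6 | Hank

goals_for >= 4: ids {2, 4, 9}
goals_against > 4: ids {1, 3, 4}
Combine with AND.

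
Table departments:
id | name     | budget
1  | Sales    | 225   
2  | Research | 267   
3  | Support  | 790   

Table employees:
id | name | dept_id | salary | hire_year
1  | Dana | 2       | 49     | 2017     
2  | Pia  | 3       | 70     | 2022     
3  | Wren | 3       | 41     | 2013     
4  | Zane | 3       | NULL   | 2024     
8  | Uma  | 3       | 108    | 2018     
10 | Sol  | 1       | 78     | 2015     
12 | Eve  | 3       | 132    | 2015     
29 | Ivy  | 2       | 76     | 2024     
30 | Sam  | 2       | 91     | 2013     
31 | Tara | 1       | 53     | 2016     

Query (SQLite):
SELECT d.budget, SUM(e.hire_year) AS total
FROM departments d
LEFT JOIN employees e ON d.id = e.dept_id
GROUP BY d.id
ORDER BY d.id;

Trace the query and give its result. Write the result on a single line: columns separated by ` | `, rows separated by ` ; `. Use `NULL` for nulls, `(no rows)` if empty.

225 | 4031 ; 267 | 6054 ; 790 | 10092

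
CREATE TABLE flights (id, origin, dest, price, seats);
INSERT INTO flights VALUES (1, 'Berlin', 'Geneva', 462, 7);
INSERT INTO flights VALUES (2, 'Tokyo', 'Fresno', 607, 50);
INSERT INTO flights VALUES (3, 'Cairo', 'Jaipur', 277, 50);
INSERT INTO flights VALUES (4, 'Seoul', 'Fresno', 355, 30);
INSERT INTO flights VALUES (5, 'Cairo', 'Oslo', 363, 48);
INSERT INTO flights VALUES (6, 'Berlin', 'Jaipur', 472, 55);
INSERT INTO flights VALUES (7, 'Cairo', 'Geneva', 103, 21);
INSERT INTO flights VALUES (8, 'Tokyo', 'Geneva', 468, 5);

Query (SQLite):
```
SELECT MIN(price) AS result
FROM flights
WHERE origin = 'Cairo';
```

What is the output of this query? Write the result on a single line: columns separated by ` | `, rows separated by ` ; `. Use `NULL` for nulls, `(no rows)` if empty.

103

Rows where origin='Cairo' → price values: [277, 363, 103].
MIN of non-NULL values = 103.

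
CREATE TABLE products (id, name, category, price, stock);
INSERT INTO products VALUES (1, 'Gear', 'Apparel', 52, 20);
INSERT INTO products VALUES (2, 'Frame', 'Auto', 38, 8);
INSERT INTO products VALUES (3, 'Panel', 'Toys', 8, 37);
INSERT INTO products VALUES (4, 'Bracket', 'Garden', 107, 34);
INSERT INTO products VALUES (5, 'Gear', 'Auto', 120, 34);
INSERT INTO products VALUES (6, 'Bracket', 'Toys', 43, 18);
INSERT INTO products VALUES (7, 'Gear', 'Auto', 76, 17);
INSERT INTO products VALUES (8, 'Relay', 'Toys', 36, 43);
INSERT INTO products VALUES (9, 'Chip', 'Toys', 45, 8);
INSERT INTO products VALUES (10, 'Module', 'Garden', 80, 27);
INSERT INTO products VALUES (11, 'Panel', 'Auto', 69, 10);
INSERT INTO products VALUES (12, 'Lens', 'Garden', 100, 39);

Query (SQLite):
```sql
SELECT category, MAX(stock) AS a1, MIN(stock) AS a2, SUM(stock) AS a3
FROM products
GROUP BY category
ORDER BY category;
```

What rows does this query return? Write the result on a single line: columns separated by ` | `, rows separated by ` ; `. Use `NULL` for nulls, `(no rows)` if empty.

Apparel | 20 | 20 | 20 ; Auto | 34 | 8 | 69 ; Garden | 39 | 27 | 100 ; Toys | 43 | 8 | 106

Group products by category.
Per group compute: MAX(stock), MIN(stock), SUM(stock).
  Apparel: ids {1} → MAX(stock)=20, MIN(stock)=20, SUM(stock)=20
  Auto: ids {2, 5, 7, 11} → MAX(stock)=34, MIN(stock)=8, SUM(stock)=69
  Garden: ids {4, 10, 12} → MAX(stock)=39, MIN(stock)=27, SUM(stock)=100
  Toys: ids {3, 6, 8, 9} → MAX(stock)=43, MIN(stock)=8, SUM(stock)=106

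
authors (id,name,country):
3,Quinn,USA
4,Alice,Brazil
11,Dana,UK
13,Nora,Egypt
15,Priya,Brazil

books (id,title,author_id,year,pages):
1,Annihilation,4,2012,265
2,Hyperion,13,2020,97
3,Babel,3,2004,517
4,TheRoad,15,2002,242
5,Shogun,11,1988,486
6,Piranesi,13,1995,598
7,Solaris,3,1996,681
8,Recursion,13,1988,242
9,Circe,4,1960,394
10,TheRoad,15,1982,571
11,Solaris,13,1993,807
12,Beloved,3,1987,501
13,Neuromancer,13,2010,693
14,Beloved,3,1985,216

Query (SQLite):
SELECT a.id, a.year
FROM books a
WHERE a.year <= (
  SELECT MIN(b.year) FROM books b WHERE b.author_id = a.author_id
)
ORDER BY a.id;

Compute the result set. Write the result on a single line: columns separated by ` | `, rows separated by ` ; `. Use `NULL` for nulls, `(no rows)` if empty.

5 | 1988 ; 8 | 1988 ; 9 | 1960 ; 10 | 1982 ; 14 | 1985

For each books row a, compute MIN(year) over rows sharing a.author_id.
Keep row a if a.year <= that per-group MIN.
  author_id=3: MIN(year) = 1985
  author_id=4: MIN(year) = 1960
  author_id=11: MIN(year) = 1988
  author_id=13: MIN(year) = 1988
  author_id=15: MIN(year) = 1982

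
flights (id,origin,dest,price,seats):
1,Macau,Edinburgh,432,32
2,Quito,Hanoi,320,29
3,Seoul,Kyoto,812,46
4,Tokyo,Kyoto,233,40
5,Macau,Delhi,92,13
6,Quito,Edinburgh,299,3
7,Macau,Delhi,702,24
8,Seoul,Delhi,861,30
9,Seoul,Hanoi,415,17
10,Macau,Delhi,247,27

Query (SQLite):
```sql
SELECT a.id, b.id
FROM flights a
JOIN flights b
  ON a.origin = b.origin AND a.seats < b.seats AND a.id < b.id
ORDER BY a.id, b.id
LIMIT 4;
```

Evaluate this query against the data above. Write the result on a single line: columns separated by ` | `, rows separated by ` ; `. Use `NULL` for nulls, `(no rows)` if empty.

5 | 7 ; 5 | 10 ; 7 | 10

Pairs (a,b) with same origin, a.seats < b.seats, a.id < b.id.
origin groups: Macau:{1,5,7,10} Quito:{2,6} Seoul:{3,8,9} Tokyo:{4}
Ordered by (a.id, b.id); first 4.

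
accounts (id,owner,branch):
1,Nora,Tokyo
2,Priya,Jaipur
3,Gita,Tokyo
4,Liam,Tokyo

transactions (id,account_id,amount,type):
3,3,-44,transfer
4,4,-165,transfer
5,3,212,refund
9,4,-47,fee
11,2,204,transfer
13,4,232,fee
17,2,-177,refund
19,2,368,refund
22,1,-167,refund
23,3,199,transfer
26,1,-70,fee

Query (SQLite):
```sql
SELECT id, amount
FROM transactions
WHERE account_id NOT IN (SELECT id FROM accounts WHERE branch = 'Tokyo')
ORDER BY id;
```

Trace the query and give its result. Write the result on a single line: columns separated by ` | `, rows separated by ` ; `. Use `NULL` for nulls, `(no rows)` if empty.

11 | 204 ; 17 | -177 ; 19 | 368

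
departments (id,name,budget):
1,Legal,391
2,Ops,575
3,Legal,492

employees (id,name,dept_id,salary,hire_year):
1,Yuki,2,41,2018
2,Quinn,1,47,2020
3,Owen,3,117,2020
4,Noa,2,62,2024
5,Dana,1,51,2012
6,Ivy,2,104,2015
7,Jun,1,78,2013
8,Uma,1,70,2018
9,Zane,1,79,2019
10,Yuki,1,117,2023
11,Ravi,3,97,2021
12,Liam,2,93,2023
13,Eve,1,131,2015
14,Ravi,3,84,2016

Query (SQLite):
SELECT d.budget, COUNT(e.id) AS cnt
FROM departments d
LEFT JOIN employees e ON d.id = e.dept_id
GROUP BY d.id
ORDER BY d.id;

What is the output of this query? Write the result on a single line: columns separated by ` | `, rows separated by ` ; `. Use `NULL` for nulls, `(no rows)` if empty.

391 | 7 ; 575 | 4 ; 492 | 3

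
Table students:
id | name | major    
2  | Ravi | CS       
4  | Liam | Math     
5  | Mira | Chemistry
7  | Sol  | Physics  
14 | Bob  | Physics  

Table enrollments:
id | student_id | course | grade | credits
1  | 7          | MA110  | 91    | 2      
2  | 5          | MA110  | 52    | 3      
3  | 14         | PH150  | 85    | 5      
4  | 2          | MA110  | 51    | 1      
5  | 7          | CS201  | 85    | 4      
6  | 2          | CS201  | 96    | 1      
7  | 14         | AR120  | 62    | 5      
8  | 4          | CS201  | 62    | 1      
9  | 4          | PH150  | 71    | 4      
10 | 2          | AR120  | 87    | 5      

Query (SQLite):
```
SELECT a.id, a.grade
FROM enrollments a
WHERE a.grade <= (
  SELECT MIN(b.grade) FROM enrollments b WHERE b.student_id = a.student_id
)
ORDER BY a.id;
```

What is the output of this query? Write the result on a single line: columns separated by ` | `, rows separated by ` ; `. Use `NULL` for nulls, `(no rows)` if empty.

2 | 52 ; 4 | 51 ; 5 | 85 ; 7 | 62 ; 8 | 62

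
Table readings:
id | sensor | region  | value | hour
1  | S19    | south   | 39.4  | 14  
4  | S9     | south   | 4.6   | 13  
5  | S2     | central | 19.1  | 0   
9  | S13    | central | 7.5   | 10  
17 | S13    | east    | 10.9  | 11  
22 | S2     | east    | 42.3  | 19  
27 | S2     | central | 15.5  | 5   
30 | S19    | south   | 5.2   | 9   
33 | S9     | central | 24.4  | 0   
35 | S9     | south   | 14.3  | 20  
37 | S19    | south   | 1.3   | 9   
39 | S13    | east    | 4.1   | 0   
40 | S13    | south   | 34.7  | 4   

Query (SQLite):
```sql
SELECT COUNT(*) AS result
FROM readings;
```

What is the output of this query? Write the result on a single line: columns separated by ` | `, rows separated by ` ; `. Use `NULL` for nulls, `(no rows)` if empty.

All hour values: [14, 13, 0, 10, 11, 19, 5, 9, 0, 20, 9, 0, 4].
COUNT(*) counts rows → 13.

13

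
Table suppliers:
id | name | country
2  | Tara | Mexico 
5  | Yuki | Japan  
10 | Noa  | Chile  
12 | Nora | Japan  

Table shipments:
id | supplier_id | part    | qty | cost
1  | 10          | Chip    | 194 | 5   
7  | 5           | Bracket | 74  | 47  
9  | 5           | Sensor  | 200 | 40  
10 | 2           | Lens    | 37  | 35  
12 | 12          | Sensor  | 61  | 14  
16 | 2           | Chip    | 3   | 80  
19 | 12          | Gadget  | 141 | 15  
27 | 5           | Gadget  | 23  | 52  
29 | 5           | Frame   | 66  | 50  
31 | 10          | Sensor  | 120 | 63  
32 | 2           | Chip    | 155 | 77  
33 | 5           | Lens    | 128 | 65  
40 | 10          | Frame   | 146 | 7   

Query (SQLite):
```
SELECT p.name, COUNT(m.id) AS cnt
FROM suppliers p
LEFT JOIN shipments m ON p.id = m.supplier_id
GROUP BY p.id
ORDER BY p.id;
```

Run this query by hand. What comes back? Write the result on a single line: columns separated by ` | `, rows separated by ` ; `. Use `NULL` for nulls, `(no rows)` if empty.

Tara | 3 ; Yuki | 5 ; Noa | 3 ; Nora | 2

LEFT JOIN keeps every suppliers row; unmatched ones get NULL for shipments columns.
Group by suppliers.id and compute COUNT(m.id). COUNT(col) of an all-NULL group is 0.
  2: ids {10, 16, 32} → COUNT(m.id)=3
  5: ids {7, 9, 27, 29, 33} → COUNT(m.id)=5
  10: ids {1, 31, 40} → COUNT(m.id)=3
  12: ids {12, 19} → COUNT(m.id)=2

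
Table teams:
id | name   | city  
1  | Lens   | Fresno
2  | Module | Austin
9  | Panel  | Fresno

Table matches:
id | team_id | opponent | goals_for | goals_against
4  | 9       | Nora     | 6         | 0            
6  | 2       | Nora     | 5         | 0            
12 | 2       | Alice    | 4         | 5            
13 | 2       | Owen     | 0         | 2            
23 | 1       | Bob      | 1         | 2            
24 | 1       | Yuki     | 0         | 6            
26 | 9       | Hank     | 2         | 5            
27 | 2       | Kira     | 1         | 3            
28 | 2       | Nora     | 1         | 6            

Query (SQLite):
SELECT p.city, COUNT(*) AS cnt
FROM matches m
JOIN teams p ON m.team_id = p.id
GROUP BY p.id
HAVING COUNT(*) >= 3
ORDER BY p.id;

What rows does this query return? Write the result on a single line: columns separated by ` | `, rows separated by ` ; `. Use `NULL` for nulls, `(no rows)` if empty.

Austin | 5

Join each matches row to its teams via team_id.
Group joined rows by teams.id; compute COUNT(*) per group.
HAVING: keep groups with count ≥ 3.
  1: ids {23, 24} → COUNT(*)=2
  2: ids {6, 12, 13, 27, 28} → COUNT(*)=5
  9: ids {4, 26} → COUNT(*)=2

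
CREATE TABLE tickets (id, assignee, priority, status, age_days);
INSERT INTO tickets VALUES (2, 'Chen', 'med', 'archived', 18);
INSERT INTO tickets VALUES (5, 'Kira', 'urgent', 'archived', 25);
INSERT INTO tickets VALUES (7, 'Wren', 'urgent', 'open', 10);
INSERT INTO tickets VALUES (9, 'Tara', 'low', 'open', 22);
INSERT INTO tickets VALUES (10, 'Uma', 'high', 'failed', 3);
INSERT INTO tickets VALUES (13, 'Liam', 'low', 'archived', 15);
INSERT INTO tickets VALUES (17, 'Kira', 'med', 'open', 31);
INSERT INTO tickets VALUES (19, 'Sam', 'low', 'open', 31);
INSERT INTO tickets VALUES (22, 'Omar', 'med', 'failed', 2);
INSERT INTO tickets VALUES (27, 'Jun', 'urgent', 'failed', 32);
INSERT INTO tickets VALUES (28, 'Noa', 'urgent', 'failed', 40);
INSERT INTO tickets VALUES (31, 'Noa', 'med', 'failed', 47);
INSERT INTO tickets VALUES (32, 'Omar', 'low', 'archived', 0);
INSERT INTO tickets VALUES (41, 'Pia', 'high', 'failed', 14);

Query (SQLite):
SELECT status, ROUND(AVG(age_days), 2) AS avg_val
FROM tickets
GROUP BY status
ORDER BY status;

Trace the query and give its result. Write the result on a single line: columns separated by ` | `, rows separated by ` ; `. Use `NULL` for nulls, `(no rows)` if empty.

Partition tickets by status; compute ROUND(AVG(age_days), 2) within each group.
  archived: ids {2, 5, 13, 32} → ROUND(AVG(age_days), 2)=14.5
  failed: ids {10, 22, 27, 28, 31, 41} → ROUND(AVG(age_days), 2)=23
  open: ids {7, 9, 17, 19} → ROUND(AVG(age_days), 2)=23.5

archived | 14.5 ; failed | 23 ; open | 23.5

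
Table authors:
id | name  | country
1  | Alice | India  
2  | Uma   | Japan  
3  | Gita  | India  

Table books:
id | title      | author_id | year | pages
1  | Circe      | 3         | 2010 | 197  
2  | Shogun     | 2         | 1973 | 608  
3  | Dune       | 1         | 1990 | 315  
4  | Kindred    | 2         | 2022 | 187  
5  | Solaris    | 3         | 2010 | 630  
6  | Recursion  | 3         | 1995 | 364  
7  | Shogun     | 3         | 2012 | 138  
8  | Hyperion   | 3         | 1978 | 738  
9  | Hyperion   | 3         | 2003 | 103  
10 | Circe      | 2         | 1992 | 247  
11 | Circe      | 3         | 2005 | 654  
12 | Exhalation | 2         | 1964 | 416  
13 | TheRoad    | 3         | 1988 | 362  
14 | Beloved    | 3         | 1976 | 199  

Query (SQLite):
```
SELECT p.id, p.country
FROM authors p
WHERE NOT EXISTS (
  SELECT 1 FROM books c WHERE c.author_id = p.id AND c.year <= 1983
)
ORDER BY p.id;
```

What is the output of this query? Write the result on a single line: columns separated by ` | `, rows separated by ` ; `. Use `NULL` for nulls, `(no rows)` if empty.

1 | India

For each authors row, check whether any books with matching author_id has year <= 1983.
Keep rows where that is false.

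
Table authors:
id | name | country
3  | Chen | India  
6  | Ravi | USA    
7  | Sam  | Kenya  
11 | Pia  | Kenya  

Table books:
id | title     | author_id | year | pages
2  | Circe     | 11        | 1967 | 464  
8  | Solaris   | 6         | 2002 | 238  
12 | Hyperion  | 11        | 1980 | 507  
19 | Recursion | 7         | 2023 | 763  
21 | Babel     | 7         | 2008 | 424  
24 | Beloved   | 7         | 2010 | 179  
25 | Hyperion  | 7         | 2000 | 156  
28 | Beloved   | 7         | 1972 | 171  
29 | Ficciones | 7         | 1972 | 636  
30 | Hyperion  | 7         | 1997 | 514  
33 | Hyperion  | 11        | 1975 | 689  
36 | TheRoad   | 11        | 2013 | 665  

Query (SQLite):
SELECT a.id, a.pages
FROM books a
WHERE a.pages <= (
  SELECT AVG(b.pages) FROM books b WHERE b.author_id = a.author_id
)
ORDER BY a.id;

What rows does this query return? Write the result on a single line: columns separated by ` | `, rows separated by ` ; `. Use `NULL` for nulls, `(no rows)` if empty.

For each books row a, compute AVG(pages) over rows sharing a.author_id.
Keep row a if a.pages <= that per-group AVG.
  author_id=6: AVG(pages) = 238.0
  author_id=7: AVG(pages) = 406.142857
  author_id=11: AVG(pages) = 581.25

2 | 464 ; 8 | 238 ; 12 | 507 ; 24 | 179 ; 25 | 156 ; 28 | 171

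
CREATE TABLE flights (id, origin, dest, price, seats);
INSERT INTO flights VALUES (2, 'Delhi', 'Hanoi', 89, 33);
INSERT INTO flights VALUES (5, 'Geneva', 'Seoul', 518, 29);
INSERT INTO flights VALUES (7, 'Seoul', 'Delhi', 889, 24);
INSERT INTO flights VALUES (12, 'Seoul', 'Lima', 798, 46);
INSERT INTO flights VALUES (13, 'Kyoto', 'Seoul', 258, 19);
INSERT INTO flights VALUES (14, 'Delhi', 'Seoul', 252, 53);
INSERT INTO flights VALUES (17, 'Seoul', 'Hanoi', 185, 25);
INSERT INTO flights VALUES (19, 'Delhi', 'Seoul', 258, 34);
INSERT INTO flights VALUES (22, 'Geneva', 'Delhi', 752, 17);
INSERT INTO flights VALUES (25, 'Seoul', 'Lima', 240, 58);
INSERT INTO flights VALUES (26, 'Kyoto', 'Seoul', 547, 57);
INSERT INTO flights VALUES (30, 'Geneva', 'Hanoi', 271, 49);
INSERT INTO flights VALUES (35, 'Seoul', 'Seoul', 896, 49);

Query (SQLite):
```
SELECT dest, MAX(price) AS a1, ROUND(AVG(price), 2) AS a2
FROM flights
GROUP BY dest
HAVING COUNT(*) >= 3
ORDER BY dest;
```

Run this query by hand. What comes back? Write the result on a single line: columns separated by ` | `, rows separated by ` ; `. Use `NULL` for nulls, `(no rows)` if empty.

Hanoi | 271 | 181.67 ; Seoul | 896 | 454.83

Group flights by dest.
Per group compute: MAX(price), ROUND(AVG(price), 2).
HAVING: drop groups with fewer than 3 rows.
  Delhi: ids {7, 22} → MAX(price)=889, ROUND(AVG(price), 2)=820.5
  Hanoi: ids {2, 17, 30} → MAX(price)=271, ROUND(AVG(price), 2)=181.67
  Lima: ids {12, 25} → MAX(price)=798, ROUND(AVG(price), 2)=519
  Seoul: ids {5, 13, 14, 19, 26, 35} → MAX(price)=896, ROUND(AVG(price), 2)=454.83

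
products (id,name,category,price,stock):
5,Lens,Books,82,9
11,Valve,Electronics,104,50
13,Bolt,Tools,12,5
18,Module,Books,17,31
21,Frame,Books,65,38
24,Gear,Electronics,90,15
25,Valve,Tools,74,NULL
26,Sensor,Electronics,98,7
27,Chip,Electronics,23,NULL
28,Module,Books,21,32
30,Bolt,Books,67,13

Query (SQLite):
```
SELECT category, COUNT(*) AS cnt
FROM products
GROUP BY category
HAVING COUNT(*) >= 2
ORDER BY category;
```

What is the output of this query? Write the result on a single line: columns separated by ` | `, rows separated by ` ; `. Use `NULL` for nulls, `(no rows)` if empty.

Books | 5 ; Electronics | 4 ; Tools | 2

Partition products by category; compute COUNT(*) within each group.
HAVING: keep groups with count ≥ 2.
  Books: ids {5, 18, 21, 28, 30} → COUNT(*)=5
  Electronics: ids {11, 24, 26, 27} → COUNT(*)=4
  Tools: ids {13, 25} → COUNT(*)=2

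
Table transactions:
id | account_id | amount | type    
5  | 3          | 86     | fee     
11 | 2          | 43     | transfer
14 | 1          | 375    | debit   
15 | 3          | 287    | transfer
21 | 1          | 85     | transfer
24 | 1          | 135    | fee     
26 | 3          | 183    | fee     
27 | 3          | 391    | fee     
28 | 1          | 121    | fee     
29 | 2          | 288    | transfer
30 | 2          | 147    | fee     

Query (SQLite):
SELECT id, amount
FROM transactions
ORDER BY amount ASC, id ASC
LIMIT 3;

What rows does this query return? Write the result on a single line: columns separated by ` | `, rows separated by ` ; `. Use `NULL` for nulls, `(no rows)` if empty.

11 | 43 ; 21 | 85 ; 5 | 86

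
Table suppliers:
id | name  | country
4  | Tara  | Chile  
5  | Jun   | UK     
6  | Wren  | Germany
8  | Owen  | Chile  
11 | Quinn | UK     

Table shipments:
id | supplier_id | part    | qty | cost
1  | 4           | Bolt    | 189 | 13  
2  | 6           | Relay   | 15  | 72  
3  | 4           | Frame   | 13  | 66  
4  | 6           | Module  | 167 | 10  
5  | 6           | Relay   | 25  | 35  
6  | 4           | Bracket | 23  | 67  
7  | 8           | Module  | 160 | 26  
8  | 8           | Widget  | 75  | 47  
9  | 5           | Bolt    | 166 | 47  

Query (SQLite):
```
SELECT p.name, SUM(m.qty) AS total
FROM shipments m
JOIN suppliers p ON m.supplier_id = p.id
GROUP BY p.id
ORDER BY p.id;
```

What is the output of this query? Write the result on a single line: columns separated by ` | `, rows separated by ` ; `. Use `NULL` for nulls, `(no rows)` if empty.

Join each shipments row to its suppliers via supplier_id.
Group joined rows by suppliers.id; compute SUM(m.qty) per group.
  4: ids {1, 3, 6} → SUM(m.qty)=225
  5: ids {9} → SUM(m.qty)=166
  6: ids {2, 4, 5} → SUM(m.qty)=207
  8: ids {7, 8} → SUM(m.qty)=235

Tara | 225 ; Jun | 166 ; Wren | 207 ; Owen | 235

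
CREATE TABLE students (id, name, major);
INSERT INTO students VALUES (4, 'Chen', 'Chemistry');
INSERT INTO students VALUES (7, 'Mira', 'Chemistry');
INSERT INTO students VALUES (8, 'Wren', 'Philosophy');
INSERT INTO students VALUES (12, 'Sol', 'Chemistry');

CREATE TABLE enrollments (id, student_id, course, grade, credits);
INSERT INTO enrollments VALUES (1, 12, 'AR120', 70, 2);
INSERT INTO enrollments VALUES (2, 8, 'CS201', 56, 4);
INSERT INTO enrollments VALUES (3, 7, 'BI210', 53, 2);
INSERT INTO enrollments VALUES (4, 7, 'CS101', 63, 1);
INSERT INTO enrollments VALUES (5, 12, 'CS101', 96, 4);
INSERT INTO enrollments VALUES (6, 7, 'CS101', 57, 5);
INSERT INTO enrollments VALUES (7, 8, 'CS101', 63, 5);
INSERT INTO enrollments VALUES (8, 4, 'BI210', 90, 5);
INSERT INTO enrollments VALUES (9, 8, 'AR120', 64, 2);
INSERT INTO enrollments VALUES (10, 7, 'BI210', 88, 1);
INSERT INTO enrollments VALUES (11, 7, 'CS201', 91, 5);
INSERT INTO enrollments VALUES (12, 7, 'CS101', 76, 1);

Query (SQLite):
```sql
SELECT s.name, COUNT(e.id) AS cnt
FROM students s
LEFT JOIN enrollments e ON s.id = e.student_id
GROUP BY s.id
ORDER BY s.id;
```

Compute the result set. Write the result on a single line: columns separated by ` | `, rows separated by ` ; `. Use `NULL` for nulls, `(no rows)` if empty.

LEFT JOIN keeps every students row; unmatched ones get NULL for enrollments columns.
Group by students.id and compute COUNT(e.id). COUNT(col) of an all-NULL group is 0.
  4: ids {8} → COUNT(e.id)=1
  7: ids {3, 4, 6, 10, 11, 12} → COUNT(e.id)=6
  8: ids {2, 7, 9} → COUNT(e.id)=3
  12: ids {1, 5} → COUNT(e.id)=2

Chen | 1 ; Mira | 6 ; Wren | 3 ; Sol | 2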